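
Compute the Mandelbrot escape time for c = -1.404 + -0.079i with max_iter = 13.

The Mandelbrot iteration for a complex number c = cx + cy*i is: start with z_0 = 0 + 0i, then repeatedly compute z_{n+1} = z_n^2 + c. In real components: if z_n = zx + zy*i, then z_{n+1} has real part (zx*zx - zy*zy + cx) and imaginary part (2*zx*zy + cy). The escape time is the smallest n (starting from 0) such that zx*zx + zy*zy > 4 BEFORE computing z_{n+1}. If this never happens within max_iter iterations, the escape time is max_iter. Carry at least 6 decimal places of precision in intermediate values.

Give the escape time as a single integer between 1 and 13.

z_0 = 0 + 0i, c = -1.4040 + -0.0790i
Iter 1: z = -1.4040 + -0.0790i, |z|^2 = 1.9775
Iter 2: z = 0.5610 + 0.1428i, |z|^2 = 0.3351
Iter 3: z = -1.1097 + 0.0813i, |z|^2 = 1.2381
Iter 4: z = -0.1791 + -0.2593i, |z|^2 = 0.0993
Iter 5: z = -1.4392 + 0.0139i, |z|^2 = 2.0714
Iter 6: z = 0.6670 + -0.1191i, |z|^2 = 0.4590
Iter 7: z = -0.9733 + -0.2378i, |z|^2 = 1.0039
Iter 8: z = -0.5132 + 0.3839i, |z|^2 = 0.4108
Iter 9: z = -1.2880 + -0.4731i, |z|^2 = 1.8828
Iter 10: z = 0.0312 + 1.1397i, |z|^2 = 1.2999
Iter 11: z = -2.7020 + -0.0079i, |z|^2 = 7.3006
Escaped at iteration 11

Answer: 11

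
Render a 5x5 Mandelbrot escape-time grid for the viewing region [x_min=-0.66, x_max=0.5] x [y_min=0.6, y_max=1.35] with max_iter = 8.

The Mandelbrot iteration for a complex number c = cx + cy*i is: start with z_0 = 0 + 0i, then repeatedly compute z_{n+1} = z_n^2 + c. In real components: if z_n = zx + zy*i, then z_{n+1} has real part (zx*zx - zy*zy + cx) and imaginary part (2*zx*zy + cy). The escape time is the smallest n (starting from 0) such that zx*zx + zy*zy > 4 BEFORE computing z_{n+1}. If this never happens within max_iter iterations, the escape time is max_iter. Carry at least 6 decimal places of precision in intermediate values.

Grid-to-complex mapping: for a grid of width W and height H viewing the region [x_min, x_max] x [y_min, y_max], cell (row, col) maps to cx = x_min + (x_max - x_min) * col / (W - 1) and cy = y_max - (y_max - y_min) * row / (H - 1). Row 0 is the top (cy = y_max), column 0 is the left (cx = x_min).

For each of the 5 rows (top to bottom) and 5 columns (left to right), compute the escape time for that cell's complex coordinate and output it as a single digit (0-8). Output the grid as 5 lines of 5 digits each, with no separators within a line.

(row=0, col=0): c = -0.6600 + 1.3500i → escape time 2
(row=0, col=1): c = -0.3700 + 1.3500i → escape time 2
(row=0, col=2): c = -0.0800 + 1.3500i → escape time 2
(row=0, col=3): c = 0.2100 + 1.3500i → escape time 2
(row=0, col=4): c = 0.5000 + 1.3500i → escape time 2
(row=1, col=0): c = -0.6600 + 1.1625i → escape time 3
(row=1, col=1): c = -0.3700 + 1.1625i → escape time 3
(row=1, col=2): c = -0.0800 + 1.1625i → escape time 4
(row=1, col=3): c = 0.2100 + 1.1625i → escape time 3
(row=1, col=4): c = 0.5000 + 1.1625i → escape time 2
(row=2, col=0): c = -0.6600 + 0.9750i → escape time 4
(row=2, col=1): c = -0.3700 + 0.9750i → escape time 5
(row=2, col=2): c = -0.0800 + 0.9750i → escape time 8
(row=2, col=3): c = 0.2100 + 0.9750i → escape time 4
(row=2, col=4): c = 0.5000 + 0.9750i → escape time 3
(row=3, col=0): c = -0.6600 + 0.7875i → escape time 4
(row=3, col=1): c = -0.3700 + 0.7875i → escape time 7
(row=3, col=2): c = -0.0800 + 0.7875i → escape time 8
(row=3, col=3): c = 0.2100 + 0.7875i → escape time 5
(row=3, col=4): c = 0.5000 + 0.7875i → escape time 3
(row=4, col=0): c = -0.6600 + 0.6000i → escape time 7
(row=4, col=1): c = -0.3700 + 0.6000i → escape time 8
(row=4, col=2): c = -0.0800 + 0.6000i → escape time 8
(row=4, col=3): c = 0.2100 + 0.6000i → escape time 8
(row=4, col=4): c = 0.5000 + 0.6000i → escape time 4

Answer: 22222
33432
45843
47853
78884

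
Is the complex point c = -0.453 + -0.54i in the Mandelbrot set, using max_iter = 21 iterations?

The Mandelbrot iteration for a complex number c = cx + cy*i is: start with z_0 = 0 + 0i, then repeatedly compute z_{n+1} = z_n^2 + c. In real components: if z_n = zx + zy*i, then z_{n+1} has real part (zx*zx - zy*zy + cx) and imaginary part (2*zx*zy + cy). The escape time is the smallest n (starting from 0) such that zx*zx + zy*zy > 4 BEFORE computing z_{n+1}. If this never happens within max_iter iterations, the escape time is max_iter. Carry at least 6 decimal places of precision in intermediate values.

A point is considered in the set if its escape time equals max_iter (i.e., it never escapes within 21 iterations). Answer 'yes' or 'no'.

z_0 = 0 + 0i, c = -0.4530 + -0.5400i
Iter 1: z = -0.4530 + -0.5400i, |z|^2 = 0.4968
Iter 2: z = -0.5394 + -0.0508i, |z|^2 = 0.2935
Iter 3: z = -0.1646 + -0.4852i, |z|^2 = 0.2626
Iter 4: z = -0.6614 + -0.3802i, |z|^2 = 0.5820
Iter 5: z = -0.1602 + -0.0371i, |z|^2 = 0.0270
Iter 6: z = -0.4287 + -0.5281i, |z|^2 = 0.4627
Iter 7: z = -0.5481 + -0.0872i, |z|^2 = 0.3080
Iter 8: z = -0.1602 + -0.4444i, |z|^2 = 0.2232
Iter 9: z = -0.6249 + -0.3976i, |z|^2 = 0.5486
Iter 10: z = -0.2206 + -0.0431i, |z|^2 = 0.0505
Iter 11: z = -0.4062 + -0.5210i, |z|^2 = 0.4364
Iter 12: z = -0.5595 + -0.1168i, |z|^2 = 0.3266
Iter 13: z = -0.1536 + -0.4093i, |z|^2 = 0.1912
Iter 14: z = -0.5970 + -0.4142i, |z|^2 = 0.5279
Iter 15: z = -0.2682 + -0.0455i, |z|^2 = 0.0740
Iter 16: z = -0.3831 + -0.5156i, |z|^2 = 0.4126
Iter 17: z = -0.5721 + -0.1449i, |z|^2 = 0.3483
Iter 18: z = -0.1467 + -0.3742i, |z|^2 = 0.1616
Iter 19: z = -0.5715 + -0.4302i, |z|^2 = 0.5117
Iter 20: z = -0.3115 + -0.0483i, |z|^2 = 0.0993
Did not escape in 21 iterations → in set

Answer: yes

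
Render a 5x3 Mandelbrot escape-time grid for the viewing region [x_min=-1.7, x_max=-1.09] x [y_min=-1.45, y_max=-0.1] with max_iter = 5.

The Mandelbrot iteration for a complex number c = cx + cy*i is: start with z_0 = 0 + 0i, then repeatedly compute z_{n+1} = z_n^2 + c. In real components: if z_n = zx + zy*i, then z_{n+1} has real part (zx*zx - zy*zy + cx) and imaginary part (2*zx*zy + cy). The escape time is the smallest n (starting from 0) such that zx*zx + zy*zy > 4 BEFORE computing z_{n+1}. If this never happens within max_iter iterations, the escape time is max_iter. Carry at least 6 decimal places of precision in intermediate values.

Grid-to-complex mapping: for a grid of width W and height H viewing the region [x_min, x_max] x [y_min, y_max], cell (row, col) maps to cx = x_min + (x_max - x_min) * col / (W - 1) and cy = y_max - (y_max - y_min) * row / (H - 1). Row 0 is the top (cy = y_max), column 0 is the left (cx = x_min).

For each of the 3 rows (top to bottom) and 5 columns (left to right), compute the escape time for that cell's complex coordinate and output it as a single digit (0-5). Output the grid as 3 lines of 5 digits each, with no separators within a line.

Answer: 55555
33333
11122

Derivation:
(row=0, col=0): c = -1.7000 + -0.1000i → escape time 5
(row=0, col=1): c = -1.5475 + -0.1000i → escape time 5
(row=0, col=2): c = -1.3950 + -0.1000i → escape time 5
(row=0, col=3): c = -1.2425 + -0.1000i → escape time 5
(row=0, col=4): c = -1.0900 + -0.1000i → escape time 5
(row=1, col=0): c = -1.7000 + -0.7750i → escape time 3
(row=1, col=1): c = -1.5475 + -0.7750i → escape time 3
(row=1, col=2): c = -1.3950 + -0.7750i → escape time 3
(row=1, col=3): c = -1.2425 + -0.7750i → escape time 3
(row=1, col=4): c = -1.0900 + -0.7750i → escape time 3
(row=2, col=0): c = -1.7000 + -1.4500i → escape time 1
(row=2, col=1): c = -1.5475 + -1.4500i → escape time 1
(row=2, col=2): c = -1.3950 + -1.4500i → escape time 1
(row=2, col=3): c = -1.2425 + -1.4500i → escape time 2
(row=2, col=4): c = -1.0900 + -1.4500i → escape time 2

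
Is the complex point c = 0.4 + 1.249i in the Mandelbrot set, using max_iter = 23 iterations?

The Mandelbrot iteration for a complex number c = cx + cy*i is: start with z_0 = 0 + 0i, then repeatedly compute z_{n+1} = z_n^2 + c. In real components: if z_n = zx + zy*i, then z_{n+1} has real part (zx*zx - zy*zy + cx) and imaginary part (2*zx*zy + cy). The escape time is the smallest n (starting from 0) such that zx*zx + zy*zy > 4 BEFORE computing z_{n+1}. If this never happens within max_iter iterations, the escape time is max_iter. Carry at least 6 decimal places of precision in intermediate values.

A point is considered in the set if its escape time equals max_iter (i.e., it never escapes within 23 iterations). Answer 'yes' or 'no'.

Answer: no

Derivation:
z_0 = 0 + 0i, c = 0.4000 + 1.2490i
Iter 1: z = 0.4000 + 1.2490i, |z|^2 = 1.7200
Iter 2: z = -1.0000 + 2.2482i, |z|^2 = 6.0544
Escaped at iteration 2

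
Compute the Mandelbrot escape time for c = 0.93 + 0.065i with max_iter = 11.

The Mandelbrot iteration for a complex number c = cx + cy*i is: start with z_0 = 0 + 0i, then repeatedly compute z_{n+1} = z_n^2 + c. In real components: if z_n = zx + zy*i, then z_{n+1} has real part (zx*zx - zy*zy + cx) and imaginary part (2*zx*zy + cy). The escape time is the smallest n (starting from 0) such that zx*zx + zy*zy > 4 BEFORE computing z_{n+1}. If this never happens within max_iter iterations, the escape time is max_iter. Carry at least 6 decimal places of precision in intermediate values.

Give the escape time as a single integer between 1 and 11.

Answer: 3

Derivation:
z_0 = 0 + 0i, c = 0.9300 + 0.0650i
Iter 1: z = 0.9300 + 0.0650i, |z|^2 = 0.8691
Iter 2: z = 1.7907 + 0.1859i, |z|^2 = 3.2411
Iter 3: z = 4.1020 + 0.7308i, |z|^2 = 17.3601
Escaped at iteration 3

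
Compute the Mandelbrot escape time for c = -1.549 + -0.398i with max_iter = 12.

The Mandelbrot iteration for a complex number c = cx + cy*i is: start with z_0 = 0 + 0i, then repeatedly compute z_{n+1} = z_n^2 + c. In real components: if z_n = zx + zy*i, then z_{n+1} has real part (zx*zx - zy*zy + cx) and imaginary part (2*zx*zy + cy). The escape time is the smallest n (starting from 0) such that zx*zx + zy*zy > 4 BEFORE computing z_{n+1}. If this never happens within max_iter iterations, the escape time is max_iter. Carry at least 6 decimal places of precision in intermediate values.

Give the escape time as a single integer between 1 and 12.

z_0 = 0 + 0i, c = -1.5490 + -0.3980i
Iter 1: z = -1.5490 + -0.3980i, |z|^2 = 2.5578
Iter 2: z = 0.6920 + 0.8350i, |z|^2 = 1.1761
Iter 3: z = -1.7674 + 0.7576i, |z|^2 = 3.6976
Iter 4: z = 1.0006 + -3.0761i, |z|^2 = 10.4633
Escaped at iteration 4

Answer: 4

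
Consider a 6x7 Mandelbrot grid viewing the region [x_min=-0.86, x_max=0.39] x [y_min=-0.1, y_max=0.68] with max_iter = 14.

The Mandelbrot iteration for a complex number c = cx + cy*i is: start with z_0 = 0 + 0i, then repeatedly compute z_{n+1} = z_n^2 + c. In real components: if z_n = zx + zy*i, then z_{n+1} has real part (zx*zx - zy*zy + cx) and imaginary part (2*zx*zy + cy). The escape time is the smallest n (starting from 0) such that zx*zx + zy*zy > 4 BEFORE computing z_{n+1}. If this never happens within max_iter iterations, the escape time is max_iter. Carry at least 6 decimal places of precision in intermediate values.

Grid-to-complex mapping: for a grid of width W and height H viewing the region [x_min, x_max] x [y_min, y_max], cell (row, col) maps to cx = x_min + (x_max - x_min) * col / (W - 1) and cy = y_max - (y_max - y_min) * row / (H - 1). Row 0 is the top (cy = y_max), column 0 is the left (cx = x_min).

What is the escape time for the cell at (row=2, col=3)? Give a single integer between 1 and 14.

z_0 = 0 + 0i, c = -0.1100 + 0.4200i
Iter 1: z = -0.1100 + 0.4200i, |z|^2 = 0.1885
Iter 2: z = -0.2743 + 0.3276i, |z|^2 = 0.1826
Iter 3: z = -0.1421 + 0.2403i, |z|^2 = 0.0779
Iter 4: z = -0.1475 + 0.3517i, |z|^2 = 0.1455
Iter 5: z = -0.2119 + 0.3162i, |z|^2 = 0.1449
Iter 6: z = -0.1651 + 0.2860i, |z|^2 = 0.1090
Iter 7: z = -0.1645 + 0.3256i, |z|^2 = 0.1331
Iter 8: z = -0.1889 + 0.3129i, |z|^2 = 0.1336
Iter 9: z = -0.1722 + 0.3018i, |z|^2 = 0.1207
Iter 10: z = -0.1714 + 0.3161i, |z|^2 = 0.1293
Iter 11: z = -0.1805 + 0.3116i, |z|^2 = 0.1297
Iter 12: z = -0.1745 + 0.3075i, |z|^2 = 0.1250
Iter 13: z = -0.1741 + 0.3127i, |z|^2 = 0.1281

Answer: 14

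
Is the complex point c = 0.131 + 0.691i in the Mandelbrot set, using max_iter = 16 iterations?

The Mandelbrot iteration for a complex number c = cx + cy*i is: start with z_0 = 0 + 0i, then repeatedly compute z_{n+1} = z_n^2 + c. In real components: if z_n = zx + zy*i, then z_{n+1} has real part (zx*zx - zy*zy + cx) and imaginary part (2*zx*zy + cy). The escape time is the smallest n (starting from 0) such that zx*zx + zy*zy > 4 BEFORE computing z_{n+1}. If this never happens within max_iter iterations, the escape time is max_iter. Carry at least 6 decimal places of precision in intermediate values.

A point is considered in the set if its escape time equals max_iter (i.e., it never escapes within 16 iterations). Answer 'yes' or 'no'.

z_0 = 0 + 0i, c = 0.1310 + 0.6910i
Iter 1: z = 0.1310 + 0.6910i, |z|^2 = 0.4946
Iter 2: z = -0.3293 + 0.8720i, |z|^2 = 0.8689
Iter 3: z = -0.5210 + 0.1166i, |z|^2 = 0.2851
Iter 4: z = 0.3888 + 0.5695i, |z|^2 = 0.4755
Iter 5: z = -0.0421 + 1.1339i, |z|^2 = 1.2874
Iter 6: z = -1.1529 + 0.5956i, |z|^2 = 1.6838
Iter 7: z = 1.1054 + -0.6822i, |z|^2 = 1.6874
Iter 8: z = 0.8876 + -0.8172i, |z|^2 = 1.4557
Iter 9: z = 0.2509 + -0.7597i, |z|^2 = 0.6401
Iter 10: z = -0.3832 + 0.3098i, |z|^2 = 0.2428
Iter 11: z = 0.1819 + 0.4536i, |z|^2 = 0.2388
Iter 12: z = -0.0417 + 0.8560i, |z|^2 = 0.7345
Iter 13: z = -0.6000 + 0.6197i, |z|^2 = 0.7440
Iter 14: z = 0.1070 + -0.0526i, |z|^2 = 0.0142
Iter 15: z = 0.1397 + 0.6797i, |z|^2 = 0.4816
Did not escape in 16 iterations → in set

Answer: yes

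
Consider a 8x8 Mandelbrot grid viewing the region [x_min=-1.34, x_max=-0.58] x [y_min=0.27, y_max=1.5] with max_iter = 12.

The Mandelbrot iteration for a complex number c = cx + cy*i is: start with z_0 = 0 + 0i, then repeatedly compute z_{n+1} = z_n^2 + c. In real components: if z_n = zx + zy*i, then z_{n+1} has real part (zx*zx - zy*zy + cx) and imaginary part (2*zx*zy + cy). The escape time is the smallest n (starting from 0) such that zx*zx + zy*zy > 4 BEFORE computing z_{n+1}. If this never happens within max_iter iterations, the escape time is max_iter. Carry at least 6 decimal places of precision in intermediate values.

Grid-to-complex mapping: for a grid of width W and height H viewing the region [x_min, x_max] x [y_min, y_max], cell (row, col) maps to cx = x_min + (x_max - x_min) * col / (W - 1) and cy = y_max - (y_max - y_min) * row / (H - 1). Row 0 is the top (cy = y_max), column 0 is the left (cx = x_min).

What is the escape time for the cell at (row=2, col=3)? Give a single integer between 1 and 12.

Answer: 3

Derivation:
z_0 = 0 + 0i, c = -1.0143 + 1.1486i
Iter 1: z = -1.0143 + 1.1486i, |z|^2 = 2.3480
Iter 2: z = -1.3047 + -1.1814i, |z|^2 = 3.0980
Iter 3: z = -0.7077 + 4.2313i, |z|^2 = 18.4051
Escaped at iteration 3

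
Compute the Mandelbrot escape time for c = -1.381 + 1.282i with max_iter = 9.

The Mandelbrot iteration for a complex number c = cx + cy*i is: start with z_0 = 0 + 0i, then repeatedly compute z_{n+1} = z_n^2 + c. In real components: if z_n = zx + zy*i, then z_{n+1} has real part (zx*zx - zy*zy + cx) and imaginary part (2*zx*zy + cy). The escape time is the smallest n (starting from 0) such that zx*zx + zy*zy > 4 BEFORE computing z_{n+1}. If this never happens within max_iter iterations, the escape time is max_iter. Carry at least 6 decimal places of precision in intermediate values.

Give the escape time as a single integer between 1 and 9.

Answer: 2

Derivation:
z_0 = 0 + 0i, c = -1.3810 + 1.2820i
Iter 1: z = -1.3810 + 1.2820i, |z|^2 = 3.5507
Iter 2: z = -1.1174 + -2.2589i, |z|^2 = 6.3511
Escaped at iteration 2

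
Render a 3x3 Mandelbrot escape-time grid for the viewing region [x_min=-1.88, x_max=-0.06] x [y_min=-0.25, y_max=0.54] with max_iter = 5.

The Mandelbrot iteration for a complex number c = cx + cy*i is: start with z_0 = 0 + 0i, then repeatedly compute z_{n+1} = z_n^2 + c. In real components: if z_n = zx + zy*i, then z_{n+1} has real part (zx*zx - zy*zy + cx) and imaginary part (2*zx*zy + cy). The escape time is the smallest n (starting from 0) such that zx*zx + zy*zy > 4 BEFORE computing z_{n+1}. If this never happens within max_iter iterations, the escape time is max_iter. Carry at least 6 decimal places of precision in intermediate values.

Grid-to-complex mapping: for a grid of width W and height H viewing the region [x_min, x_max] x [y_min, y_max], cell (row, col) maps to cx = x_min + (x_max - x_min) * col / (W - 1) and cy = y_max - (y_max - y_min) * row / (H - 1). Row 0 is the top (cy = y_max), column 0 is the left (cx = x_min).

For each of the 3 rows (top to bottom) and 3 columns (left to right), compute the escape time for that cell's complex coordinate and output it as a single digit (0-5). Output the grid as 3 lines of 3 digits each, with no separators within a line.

Answer: 255
455
455

Derivation:
(row=0, col=0): c = -1.8800 + 0.5400i → escape time 2
(row=0, col=1): c = -0.9700 + 0.5400i → escape time 5
(row=0, col=2): c = -0.0600 + 0.5400i → escape time 5
(row=1, col=0): c = -1.8800 + 0.1450i → escape time 4
(row=1, col=1): c = -0.9700 + 0.1450i → escape time 5
(row=1, col=2): c = -0.0600 + 0.1450i → escape time 5
(row=2, col=0): c = -1.8800 + -0.2500i → escape time 4
(row=2, col=1): c = -0.9700 + -0.2500i → escape time 5
(row=2, col=2): c = -0.0600 + -0.2500i → escape time 5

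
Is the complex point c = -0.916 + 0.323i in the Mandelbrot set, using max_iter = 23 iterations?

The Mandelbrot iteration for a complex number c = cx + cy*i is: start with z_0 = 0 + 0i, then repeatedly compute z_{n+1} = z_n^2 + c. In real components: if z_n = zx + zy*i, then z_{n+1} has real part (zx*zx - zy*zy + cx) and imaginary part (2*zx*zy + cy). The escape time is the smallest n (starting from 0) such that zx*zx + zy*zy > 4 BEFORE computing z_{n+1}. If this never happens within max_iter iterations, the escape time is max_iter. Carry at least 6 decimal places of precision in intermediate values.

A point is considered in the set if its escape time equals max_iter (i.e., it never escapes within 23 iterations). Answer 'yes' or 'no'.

Answer: no

Derivation:
z_0 = 0 + 0i, c = -0.9160 + 0.3230i
Iter 1: z = -0.9160 + 0.3230i, |z|^2 = 0.9434
Iter 2: z = -0.1813 + -0.2687i, |z|^2 = 0.1051
Iter 3: z = -0.9554 + 0.4204i, |z|^2 = 1.0895
Iter 4: z = -0.1800 + -0.4803i, |z|^2 = 0.2631
Iter 5: z = -1.1143 + 0.4960i, |z|^2 = 1.4876
Iter 6: z = 0.0797 + -0.7823i, |z|^2 = 0.6183
Iter 7: z = -1.5216 + 0.1984i, |z|^2 = 2.3547
Iter 8: z = 1.3600 + -0.2807i, |z|^2 = 1.9285
Iter 9: z = 0.8549 + -0.4404i, |z|^2 = 0.9249
Iter 10: z = -0.3790 + -0.4300i, |z|^2 = 0.3286
Iter 11: z = -0.9573 + 0.6490i, |z|^2 = 1.3376
Iter 12: z = -0.4208 + -0.9196i, |z|^2 = 1.0227
Iter 13: z = -1.5845 + 1.0969i, |z|^2 = 3.7138
Iter 14: z = 0.3913 + -3.1532i, |z|^2 = 10.0955
Escaped at iteration 14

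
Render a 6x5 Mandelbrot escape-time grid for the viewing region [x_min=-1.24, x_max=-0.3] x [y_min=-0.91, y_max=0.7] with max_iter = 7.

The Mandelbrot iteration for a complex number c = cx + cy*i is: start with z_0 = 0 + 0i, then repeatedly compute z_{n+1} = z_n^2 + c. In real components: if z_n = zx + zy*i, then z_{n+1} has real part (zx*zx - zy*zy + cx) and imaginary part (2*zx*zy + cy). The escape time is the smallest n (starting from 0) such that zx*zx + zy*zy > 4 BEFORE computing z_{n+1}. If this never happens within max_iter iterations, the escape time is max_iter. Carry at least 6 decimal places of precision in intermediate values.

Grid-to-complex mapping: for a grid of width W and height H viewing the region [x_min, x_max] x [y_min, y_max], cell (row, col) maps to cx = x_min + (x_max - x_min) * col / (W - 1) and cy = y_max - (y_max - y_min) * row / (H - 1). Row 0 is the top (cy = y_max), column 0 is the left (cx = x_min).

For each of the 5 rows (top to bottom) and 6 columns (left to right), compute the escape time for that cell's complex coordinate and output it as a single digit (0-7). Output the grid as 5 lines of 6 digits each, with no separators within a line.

Answer: 334577
777777
777777
455777
333446

Derivation:
(row=0, col=0): c = -1.2400 + 0.7000i → escape time 3
(row=0, col=1): c = -1.0520 + 0.7000i → escape time 3
(row=0, col=2): c = -0.8640 + 0.7000i → escape time 4
(row=0, col=3): c = -0.6760 + 0.7000i → escape time 5
(row=0, col=4): c = -0.4880 + 0.7000i → escape time 7
(row=0, col=5): c = -0.3000 + 0.7000i → escape time 7
(row=1, col=0): c = -1.2400 + 0.2975i → escape time 7
(row=1, col=1): c = -1.0520 + 0.2975i → escape time 7
(row=1, col=2): c = -0.8640 + 0.2975i → escape time 7
(row=1, col=3): c = -0.6760 + 0.2975i → escape time 7
(row=1, col=4): c = -0.4880 + 0.2975i → escape time 7
(row=1, col=5): c = -0.3000 + 0.2975i → escape time 7
(row=2, col=0): c = -1.2400 + -0.1050i → escape time 7
(row=2, col=1): c = -1.0520 + -0.1050i → escape time 7
(row=2, col=2): c = -0.8640 + -0.1050i → escape time 7
(row=2, col=3): c = -0.6760 + -0.1050i → escape time 7
(row=2, col=4): c = -0.4880 + -0.1050i → escape time 7
(row=2, col=5): c = -0.3000 + -0.1050i → escape time 7
(row=3, col=0): c = -1.2400 + -0.5075i → escape time 4
(row=3, col=1): c = -1.0520 + -0.5075i → escape time 5
(row=3, col=2): c = -0.8640 + -0.5075i → escape time 5
(row=3, col=3): c = -0.6760 + -0.5075i → escape time 7
(row=3, col=4): c = -0.4880 + -0.5075i → escape time 7
(row=3, col=5): c = -0.3000 + -0.5075i → escape time 7
(row=4, col=0): c = -1.2400 + -0.9100i → escape time 3
(row=4, col=1): c = -1.0520 + -0.9100i → escape time 3
(row=4, col=2): c = -0.8640 + -0.9100i → escape time 3
(row=4, col=3): c = -0.6760 + -0.9100i → escape time 4
(row=4, col=4): c = -0.4880 + -0.9100i → escape time 4
(row=4, col=5): c = -0.3000 + -0.9100i → escape time 6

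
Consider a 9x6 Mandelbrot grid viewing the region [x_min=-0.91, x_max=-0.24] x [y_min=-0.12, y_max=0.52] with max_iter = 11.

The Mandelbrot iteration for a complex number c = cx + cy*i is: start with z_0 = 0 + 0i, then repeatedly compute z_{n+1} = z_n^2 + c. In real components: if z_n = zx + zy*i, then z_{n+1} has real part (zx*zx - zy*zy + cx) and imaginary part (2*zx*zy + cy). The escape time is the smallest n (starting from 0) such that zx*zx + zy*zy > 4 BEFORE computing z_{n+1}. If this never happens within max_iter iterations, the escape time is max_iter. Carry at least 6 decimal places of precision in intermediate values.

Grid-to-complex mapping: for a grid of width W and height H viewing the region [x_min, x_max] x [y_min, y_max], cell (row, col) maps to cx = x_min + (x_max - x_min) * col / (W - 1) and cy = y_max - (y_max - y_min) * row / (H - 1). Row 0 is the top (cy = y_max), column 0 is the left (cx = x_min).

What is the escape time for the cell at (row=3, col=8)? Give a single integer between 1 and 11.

z_0 = 0 + 0i, c = -0.2400 + 0.1360i
Iter 1: z = -0.2400 + 0.1360i, |z|^2 = 0.0761
Iter 2: z = -0.2009 + 0.0707i, |z|^2 = 0.0454
Iter 3: z = -0.2046 + 0.1076i, |z|^2 = 0.0535
Iter 4: z = -0.2097 + 0.0920i, |z|^2 = 0.0524
Iter 5: z = -0.2045 + 0.0974i, |z|^2 = 0.0513
Iter 6: z = -0.2077 + 0.0962i, |z|^2 = 0.0524
Iter 7: z = -0.2061 + 0.0961i, |z|^2 = 0.0517
Iter 8: z = -0.2067 + 0.0964i, |z|^2 = 0.0520
Iter 9: z = -0.2065 + 0.0961i, |z|^2 = 0.0519
Iter 10: z = -0.2066 + 0.0963i, |z|^2 = 0.0519

Answer: 11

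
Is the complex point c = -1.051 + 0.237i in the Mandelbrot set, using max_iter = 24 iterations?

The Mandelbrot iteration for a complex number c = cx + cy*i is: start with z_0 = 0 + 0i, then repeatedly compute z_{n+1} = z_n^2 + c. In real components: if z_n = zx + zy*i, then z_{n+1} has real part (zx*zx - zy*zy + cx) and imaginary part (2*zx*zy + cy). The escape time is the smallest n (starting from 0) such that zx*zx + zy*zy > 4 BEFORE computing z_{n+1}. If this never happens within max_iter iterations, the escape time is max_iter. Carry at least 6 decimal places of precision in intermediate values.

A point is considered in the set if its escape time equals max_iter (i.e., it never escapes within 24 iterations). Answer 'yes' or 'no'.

Answer: yes

Derivation:
z_0 = 0 + 0i, c = -1.0510 + 0.2370i
Iter 1: z = -1.0510 + 0.2370i, |z|^2 = 1.1608
Iter 2: z = -0.0026 + -0.2612i, |z|^2 = 0.0682
Iter 3: z = -1.1192 + 0.2383i, |z|^2 = 1.3094
Iter 4: z = 0.1448 + -0.2965i, |z|^2 = 0.1089
Iter 5: z = -1.1179 + 0.1511i, |z|^2 = 1.2726
Iter 6: z = 0.1760 + -0.1009i, |z|^2 = 0.0411
Iter 7: z = -1.0302 + 0.2015i, |z|^2 = 1.1019
Iter 8: z = -0.0303 + -0.1782i, |z|^2 = 0.0327
Iter 9: z = -1.0818 + 0.2478i, |z|^2 = 1.2317
Iter 10: z = 0.0580 + -0.2991i, |z|^2 = 0.0928
Iter 11: z = -1.1371 + 0.2023i, |z|^2 = 1.3340
Iter 12: z = 0.2011 + -0.2231i, |z|^2 = 0.0902
Iter 13: z = -1.0604 + 0.1473i, |z|^2 = 1.1461
Iter 14: z = 0.0517 + -0.0753i, |z|^2 = 0.0083
Iter 15: z = -1.0540 + 0.2292i, |z|^2 = 1.1635
Iter 16: z = 0.0074 + -0.2462i, |z|^2 = 0.0607
Iter 17: z = -1.1116 + 0.2334i, |z|^2 = 1.2900
Iter 18: z = 0.1301 + -0.2818i, |z|^2 = 0.0963
Iter 19: z = -1.1135 + 0.1637i, |z|^2 = 1.2666
Iter 20: z = 0.1621 + -0.1275i, |z|^2 = 0.0425
Iter 21: z = -1.0410 + 0.1957i, |z|^2 = 1.1220
Iter 22: z = -0.0056 + -0.1704i, |z|^2 = 0.0291
Iter 23: z = -1.0800 + 0.2389i, |z|^2 = 1.2235
Did not escape in 24 iterations → in set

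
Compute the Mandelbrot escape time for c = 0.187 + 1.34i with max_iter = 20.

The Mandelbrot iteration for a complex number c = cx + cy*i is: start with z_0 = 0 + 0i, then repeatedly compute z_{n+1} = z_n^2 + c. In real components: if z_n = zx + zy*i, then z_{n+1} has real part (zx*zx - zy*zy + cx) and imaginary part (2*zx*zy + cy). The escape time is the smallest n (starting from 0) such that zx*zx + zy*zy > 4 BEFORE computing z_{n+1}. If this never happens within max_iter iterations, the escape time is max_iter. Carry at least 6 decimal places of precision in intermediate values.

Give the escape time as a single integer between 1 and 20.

Answer: 2

Derivation:
z_0 = 0 + 0i, c = 0.1870 + 1.3400i
Iter 1: z = 0.1870 + 1.3400i, |z|^2 = 1.8306
Iter 2: z = -1.5736 + 1.8412i, |z|^2 = 5.8662
Escaped at iteration 2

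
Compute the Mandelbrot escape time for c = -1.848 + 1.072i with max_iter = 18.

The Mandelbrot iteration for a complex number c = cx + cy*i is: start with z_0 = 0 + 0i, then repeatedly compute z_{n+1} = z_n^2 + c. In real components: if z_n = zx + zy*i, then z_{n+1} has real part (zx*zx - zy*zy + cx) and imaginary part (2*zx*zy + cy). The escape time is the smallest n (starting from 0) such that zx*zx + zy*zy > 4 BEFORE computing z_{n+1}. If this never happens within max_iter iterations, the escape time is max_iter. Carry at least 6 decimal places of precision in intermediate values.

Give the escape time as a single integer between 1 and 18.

Answer: 1

Derivation:
z_0 = 0 + 0i, c = -1.8480 + 1.0720i
Iter 1: z = -1.8480 + 1.0720i, |z|^2 = 4.5643
Escaped at iteration 1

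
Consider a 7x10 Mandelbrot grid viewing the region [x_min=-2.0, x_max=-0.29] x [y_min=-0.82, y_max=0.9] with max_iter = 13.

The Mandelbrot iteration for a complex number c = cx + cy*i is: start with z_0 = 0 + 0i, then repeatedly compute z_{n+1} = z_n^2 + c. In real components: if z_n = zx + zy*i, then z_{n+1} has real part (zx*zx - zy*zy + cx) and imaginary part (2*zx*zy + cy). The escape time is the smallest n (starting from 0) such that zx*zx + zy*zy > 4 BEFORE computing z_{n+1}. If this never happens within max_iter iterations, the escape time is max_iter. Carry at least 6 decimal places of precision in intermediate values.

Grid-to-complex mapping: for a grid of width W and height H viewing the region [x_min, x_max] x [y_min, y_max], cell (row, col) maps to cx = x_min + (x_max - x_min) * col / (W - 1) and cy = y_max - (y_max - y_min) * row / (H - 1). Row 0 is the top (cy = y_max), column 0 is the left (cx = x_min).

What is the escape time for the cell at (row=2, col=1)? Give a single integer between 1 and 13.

Answer: 3

Derivation:
z_0 = 0 + 0i, c = -1.7150 + 0.5178i
Iter 1: z = -1.7150 + 0.5178i, |z|^2 = 3.2093
Iter 2: z = 0.9581 + -1.2582i, |z|^2 = 2.5011
Iter 3: z = -2.3801 + -1.8933i, |z|^2 = 9.2491
Escaped at iteration 3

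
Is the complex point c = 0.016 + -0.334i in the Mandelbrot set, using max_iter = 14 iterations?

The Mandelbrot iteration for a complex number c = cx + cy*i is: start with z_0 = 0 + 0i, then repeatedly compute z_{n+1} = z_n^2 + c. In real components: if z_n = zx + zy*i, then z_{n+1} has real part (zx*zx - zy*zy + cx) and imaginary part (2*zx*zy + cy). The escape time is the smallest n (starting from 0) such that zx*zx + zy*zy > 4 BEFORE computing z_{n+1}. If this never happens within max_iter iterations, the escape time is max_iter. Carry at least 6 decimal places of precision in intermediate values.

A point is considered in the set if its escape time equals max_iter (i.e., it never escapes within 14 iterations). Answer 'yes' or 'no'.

z_0 = 0 + 0i, c = 0.0160 + -0.3340i
Iter 1: z = 0.0160 + -0.3340i, |z|^2 = 0.1118
Iter 2: z = -0.0953 + -0.3447i, |z|^2 = 0.1279
Iter 3: z = -0.0937 + -0.2683i, |z|^2 = 0.0808
Iter 4: z = -0.0472 + -0.2837i, |z|^2 = 0.0827
Iter 5: z = -0.0623 + -0.3072i, |z|^2 = 0.0983
Iter 6: z = -0.0745 + -0.2957i, |z|^2 = 0.0930
Iter 7: z = -0.0659 + -0.2899i, |z|^2 = 0.0884
Iter 8: z = -0.0637 + -0.2958i, |z|^2 = 0.0915
Iter 9: z = -0.0674 + -0.2963i, |z|^2 = 0.0923
Iter 10: z = -0.0673 + -0.2940i, |z|^2 = 0.0910
Iter 11: z = -0.0659 + -0.2944i, |z|^2 = 0.0910
Iter 12: z = -0.0664 + -0.2952i, |z|^2 = 0.0915
Iter 13: z = -0.0667 + -0.2948i, |z|^2 = 0.0914
Did not escape in 14 iterations → in set

Answer: yes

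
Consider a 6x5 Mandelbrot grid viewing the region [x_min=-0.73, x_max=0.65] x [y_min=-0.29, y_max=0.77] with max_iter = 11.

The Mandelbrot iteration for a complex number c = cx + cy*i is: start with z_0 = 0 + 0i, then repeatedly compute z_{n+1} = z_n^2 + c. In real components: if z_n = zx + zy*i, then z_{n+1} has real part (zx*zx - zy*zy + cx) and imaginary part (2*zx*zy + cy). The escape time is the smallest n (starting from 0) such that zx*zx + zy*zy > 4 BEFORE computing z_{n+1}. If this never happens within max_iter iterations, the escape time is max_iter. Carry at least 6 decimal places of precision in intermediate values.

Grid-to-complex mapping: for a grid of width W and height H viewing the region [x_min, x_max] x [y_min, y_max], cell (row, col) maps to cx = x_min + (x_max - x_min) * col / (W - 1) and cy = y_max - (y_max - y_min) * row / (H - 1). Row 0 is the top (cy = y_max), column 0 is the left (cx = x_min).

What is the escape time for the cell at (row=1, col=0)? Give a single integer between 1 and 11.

z_0 = 0 + 0i, c = -0.7300 + 0.5050i
Iter 1: z = -0.7300 + 0.5050i, |z|^2 = 0.7879
Iter 2: z = -0.4521 + -0.2323i, |z|^2 = 0.2584
Iter 3: z = -0.5795 + 0.7151i, |z|^2 = 0.8472
Iter 4: z = -0.9054 + -0.3238i, |z|^2 = 0.9247
Iter 5: z = -0.0150 + 1.0914i, |z|^2 = 1.1914
Iter 6: z = -1.9209 + 0.4722i, |z|^2 = 3.9128
Iter 7: z = 2.7370 + -1.3089i, |z|^2 = 9.2042
Escaped at iteration 7

Answer: 7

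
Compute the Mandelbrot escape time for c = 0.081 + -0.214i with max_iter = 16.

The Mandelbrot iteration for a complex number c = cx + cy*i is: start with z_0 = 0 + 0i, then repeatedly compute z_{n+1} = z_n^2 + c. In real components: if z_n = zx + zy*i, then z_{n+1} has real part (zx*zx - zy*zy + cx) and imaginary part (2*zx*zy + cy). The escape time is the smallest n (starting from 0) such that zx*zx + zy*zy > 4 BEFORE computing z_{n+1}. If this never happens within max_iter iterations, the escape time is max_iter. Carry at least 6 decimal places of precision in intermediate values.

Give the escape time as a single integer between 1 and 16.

Answer: 16

Derivation:
z_0 = 0 + 0i, c = 0.0810 + -0.2140i
Iter 1: z = 0.0810 + -0.2140i, |z|^2 = 0.0524
Iter 2: z = 0.0418 + -0.2487i, |z|^2 = 0.0636
Iter 3: z = 0.0209 + -0.2348i, |z|^2 = 0.0556
Iter 4: z = 0.0263 + -0.2238i, |z|^2 = 0.0508
Iter 5: z = 0.0316 + -0.2258i, |z|^2 = 0.0520
Iter 6: z = 0.0310 + -0.2283i, |z|^2 = 0.0531
Iter 7: z = 0.0299 + -0.2282i, |z|^2 = 0.0529
Iter 8: z = 0.0298 + -0.2276i, |z|^2 = 0.0527
Iter 9: z = 0.0301 + -0.2276i, |z|^2 = 0.0527
Iter 10: z = 0.0301 + -0.2277i, |z|^2 = 0.0527
Iter 11: z = 0.0301 + -0.2277i, |z|^2 = 0.0528
Iter 12: z = 0.0301 + -0.2277i, |z|^2 = 0.0527
Iter 13: z = 0.0301 + -0.2277i, |z|^2 = 0.0527
Iter 14: z = 0.0301 + -0.2277i, |z|^2 = 0.0527
Iter 15: z = 0.0301 + -0.2277i, |z|^2 = 0.0527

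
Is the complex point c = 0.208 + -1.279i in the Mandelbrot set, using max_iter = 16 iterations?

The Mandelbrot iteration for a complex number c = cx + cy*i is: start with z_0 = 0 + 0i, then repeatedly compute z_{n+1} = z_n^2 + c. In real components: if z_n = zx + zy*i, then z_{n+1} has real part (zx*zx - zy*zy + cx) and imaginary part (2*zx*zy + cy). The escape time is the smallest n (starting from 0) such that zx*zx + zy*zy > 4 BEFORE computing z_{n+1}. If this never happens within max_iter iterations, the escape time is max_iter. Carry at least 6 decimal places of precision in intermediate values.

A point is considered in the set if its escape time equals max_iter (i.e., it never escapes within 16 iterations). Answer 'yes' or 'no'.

z_0 = 0 + 0i, c = 0.2080 + -1.2790i
Iter 1: z = 0.2080 + -1.2790i, |z|^2 = 1.6791
Iter 2: z = -1.3846 + -1.8111i, |z|^2 = 5.1970
Escaped at iteration 2

Answer: no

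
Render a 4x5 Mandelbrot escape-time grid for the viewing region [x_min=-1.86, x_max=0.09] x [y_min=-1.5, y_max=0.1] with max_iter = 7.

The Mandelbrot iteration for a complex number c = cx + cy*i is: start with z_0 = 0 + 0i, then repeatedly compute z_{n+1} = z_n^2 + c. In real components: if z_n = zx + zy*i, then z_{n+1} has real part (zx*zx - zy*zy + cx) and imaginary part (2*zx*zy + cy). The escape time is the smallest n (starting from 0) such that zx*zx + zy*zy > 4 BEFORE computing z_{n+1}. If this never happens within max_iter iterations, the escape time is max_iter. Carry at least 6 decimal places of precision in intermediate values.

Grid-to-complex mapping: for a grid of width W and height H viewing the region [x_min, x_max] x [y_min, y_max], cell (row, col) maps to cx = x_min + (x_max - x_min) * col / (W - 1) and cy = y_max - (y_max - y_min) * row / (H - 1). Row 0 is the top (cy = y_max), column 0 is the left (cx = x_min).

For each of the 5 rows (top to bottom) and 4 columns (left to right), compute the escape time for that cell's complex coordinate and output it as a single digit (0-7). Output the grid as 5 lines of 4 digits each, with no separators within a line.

Answer: 4777
3777
2377
1334
1222

Derivation:
(row=0, col=0): c = -1.8600 + 0.1000i → escape time 4
(row=0, col=1): c = -1.2100 + 0.1000i → escape time 7
(row=0, col=2): c = -0.5600 + 0.1000i → escape time 7
(row=0, col=3): c = 0.0900 + 0.1000i → escape time 7
(row=1, col=0): c = -1.8600 + -0.3000i → escape time 3
(row=1, col=1): c = -1.2100 + -0.3000i → escape time 7
(row=1, col=2): c = -0.5600 + -0.3000i → escape time 7
(row=1, col=3): c = 0.0900 + -0.3000i → escape time 7
(row=2, col=0): c = -1.8600 + -0.7000i → escape time 2
(row=2, col=1): c = -1.2100 + -0.7000i → escape time 3
(row=2, col=2): c = -0.5600 + -0.7000i → escape time 7
(row=2, col=3): c = 0.0900 + -0.7000i → escape time 7
(row=3, col=0): c = -1.8600 + -1.1000i → escape time 1
(row=3, col=1): c = -1.2100 + -1.1000i → escape time 3
(row=3, col=2): c = -0.5600 + -1.1000i → escape time 3
(row=3, col=3): c = 0.0900 + -1.1000i → escape time 4
(row=4, col=0): c = -1.8600 + -1.5000i → escape time 1
(row=4, col=1): c = -1.2100 + -1.5000i → escape time 2
(row=4, col=2): c = -0.5600 + -1.5000i → escape time 2
(row=4, col=3): c = 0.0900 + -1.5000i → escape time 2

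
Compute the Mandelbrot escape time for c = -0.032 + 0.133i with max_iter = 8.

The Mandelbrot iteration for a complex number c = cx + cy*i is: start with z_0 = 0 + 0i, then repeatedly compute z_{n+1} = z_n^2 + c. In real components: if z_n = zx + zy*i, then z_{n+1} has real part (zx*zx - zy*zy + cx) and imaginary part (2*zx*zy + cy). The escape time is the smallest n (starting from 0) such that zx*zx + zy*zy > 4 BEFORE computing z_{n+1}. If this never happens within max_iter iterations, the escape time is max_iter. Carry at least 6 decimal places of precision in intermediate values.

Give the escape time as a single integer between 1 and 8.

Answer: 8

Derivation:
z_0 = 0 + 0i, c = -0.0320 + 0.1330i
Iter 1: z = -0.0320 + 0.1330i, |z|^2 = 0.0187
Iter 2: z = -0.0487 + 0.1245i, |z|^2 = 0.0179
Iter 3: z = -0.0451 + 0.1209i, |z|^2 = 0.0166
Iter 4: z = -0.0446 + 0.1221i, |z|^2 = 0.0169
Iter 5: z = -0.0449 + 0.1221i, |z|^2 = 0.0169
Iter 6: z = -0.0449 + 0.1220i, |z|^2 = 0.0169
Iter 7: z = -0.0449 + 0.1220i, |z|^2 = 0.0169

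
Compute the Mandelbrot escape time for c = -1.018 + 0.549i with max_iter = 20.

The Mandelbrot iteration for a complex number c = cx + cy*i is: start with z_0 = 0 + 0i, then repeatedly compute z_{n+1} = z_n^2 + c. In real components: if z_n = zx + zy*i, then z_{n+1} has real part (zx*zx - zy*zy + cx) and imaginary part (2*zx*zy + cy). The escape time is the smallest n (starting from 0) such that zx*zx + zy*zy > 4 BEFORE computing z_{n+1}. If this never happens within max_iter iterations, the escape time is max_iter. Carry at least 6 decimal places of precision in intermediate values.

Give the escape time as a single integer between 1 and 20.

Answer: 5

Derivation:
z_0 = 0 + 0i, c = -1.0180 + 0.5490i
Iter 1: z = -1.0180 + 0.5490i, |z|^2 = 1.3377
Iter 2: z = -0.2831 + -0.5688i, |z|^2 = 0.4036
Iter 3: z = -1.2614 + 0.8710i, |z|^2 = 2.3497
Iter 4: z = -0.1856 + -1.6483i, |z|^2 = 2.7514
Iter 5: z = -3.7005 + 1.1609i, |z|^2 = 15.0412
Escaped at iteration 5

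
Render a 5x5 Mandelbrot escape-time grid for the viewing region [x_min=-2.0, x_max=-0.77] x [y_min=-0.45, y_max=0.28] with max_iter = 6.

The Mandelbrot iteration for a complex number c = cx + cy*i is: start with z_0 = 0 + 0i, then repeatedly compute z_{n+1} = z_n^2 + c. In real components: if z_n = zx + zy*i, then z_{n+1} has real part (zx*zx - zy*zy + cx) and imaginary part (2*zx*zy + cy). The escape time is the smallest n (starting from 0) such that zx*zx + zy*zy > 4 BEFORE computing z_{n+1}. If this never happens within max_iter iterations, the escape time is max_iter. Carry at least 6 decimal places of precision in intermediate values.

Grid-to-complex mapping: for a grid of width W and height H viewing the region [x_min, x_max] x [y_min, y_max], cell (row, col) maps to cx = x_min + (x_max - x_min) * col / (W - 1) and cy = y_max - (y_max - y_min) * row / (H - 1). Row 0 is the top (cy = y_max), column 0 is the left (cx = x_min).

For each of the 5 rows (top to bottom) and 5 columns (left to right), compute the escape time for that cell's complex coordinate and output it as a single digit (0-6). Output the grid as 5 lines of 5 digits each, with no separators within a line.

Answer: 14566
16666
16666
14666
13456

Derivation:
(row=0, col=0): c = -2.0000 + 0.2800i → escape time 1
(row=0, col=1): c = -1.6925 + 0.2800i → escape time 4
(row=0, col=2): c = -1.3850 + 0.2800i → escape time 5
(row=0, col=3): c = -1.0775 + 0.2800i → escape time 6
(row=0, col=4): c = -0.7700 + 0.2800i → escape time 6
(row=1, col=0): c = -2.0000 + 0.0975i → escape time 1
(row=1, col=1): c = -1.6925 + 0.0975i → escape time 6
(row=1, col=2): c = -1.3850 + 0.0975i → escape time 6
(row=1, col=3): c = -1.0775 + 0.0975i → escape time 6
(row=1, col=4): c = -0.7700 + 0.0975i → escape time 6
(row=2, col=0): c = -2.0000 + -0.0850i → escape time 1
(row=2, col=1): c = -1.6925 + -0.0850i → escape time 6
(row=2, col=2): c = -1.3850 + -0.0850i → escape time 6
(row=2, col=3): c = -1.0775 + -0.0850i → escape time 6
(row=2, col=4): c = -0.7700 + -0.0850i → escape time 6
(row=3, col=0): c = -2.0000 + -0.2675i → escape time 1
(row=3, col=1): c = -1.6925 + -0.2675i → escape time 4
(row=3, col=2): c = -1.3850 + -0.2675i → escape time 6
(row=3, col=3): c = -1.0775 + -0.2675i → escape time 6
(row=3, col=4): c = -0.7700 + -0.2675i → escape time 6
(row=4, col=0): c = -2.0000 + -0.4500i → escape time 1
(row=4, col=1): c = -1.6925 + -0.4500i → escape time 3
(row=4, col=2): c = -1.3850 + -0.4500i → escape time 4
(row=4, col=3): c = -1.0775 + -0.4500i → escape time 5
(row=4, col=4): c = -0.7700 + -0.4500i → escape time 6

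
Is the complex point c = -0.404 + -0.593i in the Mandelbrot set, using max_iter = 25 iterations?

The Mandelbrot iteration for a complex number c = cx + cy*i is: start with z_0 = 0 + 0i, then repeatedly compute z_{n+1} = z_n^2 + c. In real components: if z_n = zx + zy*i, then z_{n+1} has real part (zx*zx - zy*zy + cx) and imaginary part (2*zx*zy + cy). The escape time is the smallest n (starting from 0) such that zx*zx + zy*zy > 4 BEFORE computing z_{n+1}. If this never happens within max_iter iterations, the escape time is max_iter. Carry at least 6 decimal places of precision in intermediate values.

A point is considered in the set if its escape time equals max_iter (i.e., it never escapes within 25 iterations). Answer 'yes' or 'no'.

Answer: yes

Derivation:
z_0 = 0 + 0i, c = -0.4040 + -0.5930i
Iter 1: z = -0.4040 + -0.5930i, |z|^2 = 0.5149
Iter 2: z = -0.5924 + -0.1139i, |z|^2 = 0.3639
Iter 3: z = -0.0660 + -0.4581i, |z|^2 = 0.2142
Iter 4: z = -0.6095 + -0.5325i, |z|^2 = 0.6551
Iter 5: z = -0.3161 + 0.0562i, |z|^2 = 0.1031
Iter 6: z = -0.3072 + -0.6285i, |z|^2 = 0.4894
Iter 7: z = -0.7046 + -0.2068i, |z|^2 = 0.5393
Iter 8: z = 0.0497 + -0.3015i, |z|^2 = 0.0934
Iter 9: z = -0.4925 + -0.6230i, |z|^2 = 0.6306
Iter 10: z = -0.5496 + 0.0206i, |z|^2 = 0.3025
Iter 11: z = -0.1023 + -0.6156i, |z|^2 = 0.3895
Iter 12: z = -0.7725 + -0.4670i, |z|^2 = 0.8149
Iter 13: z = -0.0252 + 0.1285i, |z|^2 = 0.0172
Iter 14: z = -0.4199 + -0.5995i, |z|^2 = 0.5357
Iter 15: z = -0.5871 + -0.0896i, |z|^2 = 0.3527
Iter 16: z = -0.0674 + -0.4878i, |z|^2 = 0.2425
Iter 17: z = -0.6374 + -0.5273i, |z|^2 = 0.6844
Iter 18: z = -0.2757 + 0.0792i, |z|^2 = 0.0823
Iter 19: z = -0.3343 + -0.6367i, |z|^2 = 0.5171
Iter 20: z = -0.6976 + -0.1674i, |z|^2 = 0.5147
Iter 21: z = 0.0547 + -0.3595i, |z|^2 = 0.1322
Iter 22: z = -0.5302 + -0.6323i, |z|^2 = 0.6810
Iter 23: z = -0.5227 + 0.0776i, |z|^2 = 0.2792
Iter 24: z = -0.1368 + -0.6741i, |z|^2 = 0.4731
Did not escape in 25 iterations → in set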